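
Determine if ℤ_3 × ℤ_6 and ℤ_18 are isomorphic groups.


Comparing ℤ_3 × ℤ_6 and ℤ_18:
gcd(3,6) = 3 ≠ 1. Max element order in ℤ_3×ℤ_6 is lcm(3,6) = 6 < 18, so it has no element of order 18

No, ℤ_3 × ℤ_6 ≇ ℤ_18


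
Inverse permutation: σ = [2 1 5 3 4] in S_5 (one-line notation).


To find σ⁻¹, swap domain and range:
σ(1) = 2 → σ⁻¹(2) = 1
σ(2) = 1 → σ⁻¹(1) = 2
σ(3) = 5 → σ⁻¹(5) = 3
σ(4) = 3 → σ⁻¹(3) = 4
σ(5) = 4 → σ⁻¹(4) = 5

σ⁻¹ = [2 1 4 5 3]


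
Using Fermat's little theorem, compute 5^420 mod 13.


Fermat's little theorem: if p is prime and gcd(a,p)=1, then a^(p-1) ≡ 1 (mod p)
p = 13 is prime, gcd(5,13) = 1
Reduce exponent: 420 mod 12 = 0
So 5^420 ≡ 5^0 (mod 13)
5^0 = 1

5^420 ≡ 1 (mod 13)


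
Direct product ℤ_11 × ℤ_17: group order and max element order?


|ℤ_11 × ℤ_17| = 11 × 17 = 187
Max element order = lcm(11,17) = 187
Cyclic? Yes (gcd=1)

|ℤ_11×ℤ_17| = 187, max element order = 187


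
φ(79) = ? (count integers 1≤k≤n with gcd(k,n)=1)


Factor n: 79 = 79
φ(n) = n · ∏(1 - 1/p) over distinct primes p | n
φ(79) = 79 · (1 - 1/79) = 78

φ(79) = 78


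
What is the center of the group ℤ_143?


Z(G) = {g ∈ G | gx = xg for all x ∈ G}
ℤ_143 is abelian, so Z(G) = G

Z(ℤ_143) = ℤ_143


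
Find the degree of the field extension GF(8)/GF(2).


GF(8) = GF(2^3), so the extension degree is 3

[GF(8)/GF(2)] = 3


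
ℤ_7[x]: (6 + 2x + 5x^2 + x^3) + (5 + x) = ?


Add coefficients mod 7:
x^0: 6 + 5 = 4 (mod 7)
x^1: 2 + 1 = 3 (mod 7)
x^2: 5 + 0 = 5 (mod 7)
x^3: 1 + 0 = 1 (mod 7)
Result: 4 + 3x + 5x^2 + x^3

f + g = 4 + 3x + 5x^2 + x^3


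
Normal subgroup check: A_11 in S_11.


H = A_11 in S_11
A_11 has index 2 in S_11, and every subgroup of index 2 is normal

Yes, normal subgroup


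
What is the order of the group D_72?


|D_n| = 2n (n rotations and n reflections)
|D_72| = 2×72 = 144

|D_72| = 144


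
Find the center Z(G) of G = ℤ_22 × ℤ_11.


Z(G) = {g ∈ G | gx = xg for all x ∈ G}
Direct product of abelian groups is abelian, so Z(G) = G

Z(ℤ_22 × ℤ_11) = ℤ_22 × ℤ_11


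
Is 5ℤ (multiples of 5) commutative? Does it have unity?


5ℤ is a commutative ring under +,× but has no multiplicative identity (1 ∉ 5ℤ); it has no zero divisors, but without unity it is not an integral domain
Commutative: Yes
Integral domain: No
Has unity: No

5ℤ (multiples of 5): Commutative=Yes, Unity=No


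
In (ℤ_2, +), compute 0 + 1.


Operation: addition mod 2
0 + 1 = (a + b) mod 2 with a = 0, b = 1

0 + 1 = 1


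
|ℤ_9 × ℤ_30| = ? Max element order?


|ℤ_9 × ℤ_30| = 9 × 30 = 270
Max element order = lcm(9,30) = 90
Cyclic? No (gcd=3)

|ℤ_9×ℤ_30| = 270, max element order = 90


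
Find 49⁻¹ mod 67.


Use the extended Euclidean algorithm to write 1 = 49·s + 67·t; then s mod 67 is the inverse.
Euclidean algorithm:
  49 = 0·67 + 49
  67 = 1·49 + 18
  49 = 2·18 + 13
  18 = 1·13 + 5
  13 = 2·5 + 3
  5 = 1·3 + 2
  3 = 1·2 + 1
  2 = 2·1 + 0
gcd(49,67) = 1
Back-substitution gives: 49·(26) + 67·(-19) = 1
So 49⁻¹ ≡ 26 ≡ 26 (mod 67)
Check: 49 × 26 = 1274 ≡ 1 (mod 67) ✓

49⁻¹ ≡ 26 (mod 67)


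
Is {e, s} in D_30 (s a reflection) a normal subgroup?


H = {e, s} in D_30 (s a reflection)
r·s·r⁻¹ = sr⁻² ≠ s for n ≥ 3, so {e, s} is not closed under conjugation

No, not a normal subgroup


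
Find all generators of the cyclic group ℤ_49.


g generates ℤ_n iff gcd(g,n) = 1
Prime factors of 49: 7
Generators are g ∈ {1,...,48} not divisible by any of these primes.
Generators: {1, 2, 3, 4, 5, 6, 8, 9, 10, 11, 12, 13, 15, 16, 17, 18, 19, 20, 22, 23, 24, 25, 26, 27, 29, 30, 31, 32, 33, 34, 36, 37, 38, 39, 40, 41, 43, 44, 45, 46, 47, 48}
Number of generators = φ(49) = 42

Generators of ℤ_49 = {1, 2, 3, 4, 5, 6, 8, 9, 10, 11, 12, 13, 15, 16, 17, 18, 19, 20, 22, 23, 24, 25, 26, 27, 29, 30, 31, 32, 33, 34, 36, 37, 38, 39, 40, 41, 43, 44, 45, 46, 47, 48}


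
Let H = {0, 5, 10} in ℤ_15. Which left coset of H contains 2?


2 + H = {2 + h (mod 15) : h ∈ H}
2+0=2, 2+5=7, 2+10=12

2 + H = {2, 7, 12}


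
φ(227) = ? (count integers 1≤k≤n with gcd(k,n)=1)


Factor n: 227 = 227
φ(n) = n · ∏(1 - 1/p) over distinct primes p | n
φ(227) = 227 · (1 - 1/227) = 226

φ(227) = 226


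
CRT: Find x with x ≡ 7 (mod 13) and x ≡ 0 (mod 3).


m₁ = 13, m₂ = 3, gcd = 1, so CRT applies. M = m₁·m₂ = 39
Let M₁ = M/m₁ = 3, M₂ = M/m₂ = 13
Find y₁ ≡ M₁⁻¹ (mod m₁): 3⁻¹ ≡ 9 (mod 13)
Find y₂ ≡ M₂⁻¹ (mod m₂): 13⁻¹ ≡ 1 (mod 3)
x = a₁·M₁·y₁ + a₂·M₂·y₂ = 7·3·9 + 0·13·1 = 189
Reduce mod 39: x ≡ 33
Check: 33 mod 13 = 7 ✓, 33 mod 3 = 0 ✓

x ≡ 33 (mod 39)


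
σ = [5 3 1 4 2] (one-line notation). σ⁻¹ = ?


To find σ⁻¹, swap domain and range:
σ(1) = 5 → σ⁻¹(5) = 1
σ(2) = 3 → σ⁻¹(3) = 2
σ(3) = 1 → σ⁻¹(1) = 3
σ(4) = 4 → σ⁻¹(4) = 4
σ(5) = 2 → σ⁻¹(2) = 5

σ⁻¹ = [3 5 2 4 1]


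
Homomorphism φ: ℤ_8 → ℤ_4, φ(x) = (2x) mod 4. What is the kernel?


Kernel = preimage of identity
ker(φ) = {x ∈ ℤ_8 : 2x ≡ 0 (mod 4)}. Since 4 | 8, φ is well-defined. The kernel is the cyclic subgroup ⟨2⟩ of ℤ_8 (order 4), i.e. {0, 2, 4, 6}

ker(φ) = {0, 2, 4, 6}


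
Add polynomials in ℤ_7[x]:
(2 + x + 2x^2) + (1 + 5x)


Add coefficients mod 7:
x^0: 2 + 1 = 3 (mod 7)
x^1: 1 + 5 = 6 (mod 7)
x^2: 2 + 0 = 2 (mod 7)
Result: 3 + 6x + 2x^2

f + g = 3 + 6x + 2x^2


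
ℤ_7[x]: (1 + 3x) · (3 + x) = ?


Expand and collect like terms; reduce coefficients mod 7:
x^0: 1·3 = 3 ≡ 3 (mod 7)
x^1: 1·1 + 3·3 = 10 ≡ 3 (mod 7)
x^2: 3·1 = 3 ≡ 3 (mod 7)
Result: 3 + 3x + 3x^2

f · g = 3 + 3x + 3x^2


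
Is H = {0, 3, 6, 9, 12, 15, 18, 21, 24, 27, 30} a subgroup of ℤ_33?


Subgroup test for H = {0, 3, 6, 9, 12, 15, 18, 21, 24, 27, 30} in (ℤ_33, +):
(1) 0 ∈ H? Yes
(2) Closure: for all a,b ∈ H, (a+b) mod 33 ∈ H? Yes
(3) Inverses: for all a ∈ H, -a mod 33 ∈ H? Yes

Yes, H is a subgroup of ℤ_33


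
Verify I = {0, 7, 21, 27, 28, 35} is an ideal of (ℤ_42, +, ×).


Check ideal conditions for I = {0, 7, 21, 27, 28, 35} in ℤ_42:
(1) I is an additive subgroup? No
(2) For r ∈ ℤ_42 and a ∈ I: r·a ∈ I? No  [counterexample: r=2, a=7, r·a mod 42 = 14 ∉ I]

No, I is not an ideal of ℤ_42


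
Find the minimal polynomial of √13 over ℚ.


√13 satisfies x² - 13 = 0, irreducible over ℚ since 13 is squarefree

Minimal polynomial: x² - 13


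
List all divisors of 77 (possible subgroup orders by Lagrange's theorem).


Lagrange's theorem: |H| divides |G|
|G| = 77
Divisors of 77: 1, 7, 11, 77

Possible subgroup orders: {1, 7, 11, 77}


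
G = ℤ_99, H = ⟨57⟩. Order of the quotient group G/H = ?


|⟨57⟩| = n / gcd(57, 99) = 99 / 3 = 33
H is normal (ℤ_99 is abelian).
|G/H| = |G| / |H| = 99 / 33 = 3

|G/H| = 3


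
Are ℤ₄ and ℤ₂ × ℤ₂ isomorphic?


Comparing ℤ₄ and ℤ₂ × ℤ₂:
ℤ₄ has an element of order 4; ℤ₂×ℤ₂ has exponent 2

No, ℤ₄ ≇ ℤ₂ × ℤ₂


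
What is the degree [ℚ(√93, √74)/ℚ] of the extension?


[ℚ(√93,√74):ℚ] = [ℚ(√93,√74):ℚ(√93)]·[ℚ(√93):ℚ] = 2·2 = 4

[ℚ(√93, √74)/ℚ] = 4


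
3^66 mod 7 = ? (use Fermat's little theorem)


Fermat's little theorem: if p is prime and gcd(a,p)=1, then a^(p-1) ≡ 1 (mod p)
p = 7 is prime, gcd(3,7) = 1
Reduce exponent: 66 mod 6 = 0
So 3^66 ≡ 3^0 (mod 7)
3^0 = 1

3^66 ≡ 1 (mod 7)


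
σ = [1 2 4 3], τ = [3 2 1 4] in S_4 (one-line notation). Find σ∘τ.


σ∘τ: apply τ first, then σ
1 →τ 3 →σ 4
2 →τ 2 →σ 2
3 →τ 1 →σ 1
4 →τ 4 →σ 3

σ∘τ = [4 2 1 3]


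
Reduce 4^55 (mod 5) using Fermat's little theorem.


Fermat's little theorem: if p is prime and gcd(a,p)=1, then a^(p-1) ≡ 1 (mod p)
p = 5 is prime, gcd(4,5) = 1
Reduce exponent: 55 mod 4 = 3
So 4^55 ≡ 4^3 (mod 5)
4^3 mod 5 = 4

4^55 ≡ 4 (mod 5)


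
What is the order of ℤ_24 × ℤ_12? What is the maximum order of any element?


|ℤ_24 × ℤ_12| = 24 × 12 = 288
Max element order = lcm(24,12) = 24
Cyclic? No (gcd=12)

|ℤ_24×ℤ_12| = 288, max element order = 24


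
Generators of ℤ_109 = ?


g generates ℤ_n iff gcd(g,n) = 1
Prime factors of 109: 109
Generators are g ∈ {1,...,108} not divisible by any of these primes.
Generators: {1, 2, 3, 4, 5, 6, 7, 8, 9, 10, 11, 12, 13, 14, 15, 16, 17, 18, 19, 20, 21, 22, 23, 24, 25, 26, 27, 28, 29, 30, 31, 32, 33, 34, 35, 36, 37, 38, 39, 40, 41, 42, 43, 44, 45, 46, 47, 48, 49, 50, 51, 52, 53, 54, 55, 56, 57, 58, 59, 60, 61, 62, 63, 64, 65, 66, 67, 68, 69, 70, 71, 72, 73, 74, 75, 76, 77, 78, 79, 80, 81, 82, 83, 84, 85, 86, 87, 88, 89, 90, 91, 92, 93, 94, 95, 96, 97, 98, 99, 100, 101, 102, 103, 104, 105, 106, 107, 108}
Number of generators = φ(109) = 108

Generators of ℤ_109 = {1, 2, 3, 4, 5, 6, 7, 8, 9, 10, 11, 12, 13, 14, 15, 16, 17, 18, 19, 20, 21, 22, 23, 24, 25, 26, 27, 28, 29, 30, 31, 32, 33, 34, 35, 36, 37, 38, 39, 40, 41, 42, 43, 44, 45, 46, 47, 48, 49, 50, 51, 52, 53, 54, 55, 56, 57, 58, 59, 60, 61, 62, 63, 64, 65, 66, 67, 68, 69, 70, 71, 72, 73, 74, 75, 76, 77, 78, 79, 80, 81, 82, 83, 84, 85, 86, 87, 88, 89, 90, 91, 92, 93, 94, 95, 96, 97, 98, 99, 100, 101, 102, 103, 104, 105, 106, 107, 108}


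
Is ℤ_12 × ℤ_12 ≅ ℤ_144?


Comparing ℤ_12 × ℤ_12 and ℤ_144:
gcd(12,12) = 12 ≠ 1. Max element order in ℤ_12×ℤ_12 is lcm(12,12) = 12 < 144, so it has no element of order 144

No, ℤ_12 × ℤ_12 ≇ ℤ_144


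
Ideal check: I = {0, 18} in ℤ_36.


Check ideal conditions for I = {0, 18} in ℤ_36:
(1) I is an additive subgroup? Yes
(2) For r ∈ ℤ_36 and a ∈ I: r·a ∈ I? Yes

Yes, I is an ideal of ℤ_36


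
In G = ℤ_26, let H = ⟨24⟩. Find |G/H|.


|⟨24⟩| = n / gcd(24, 26) = 26 / 2 = 13
H is normal (ℤ_26 is abelian).
|G/H| = |G| / |H| = 26 / 13 = 2

|G/H| = 2


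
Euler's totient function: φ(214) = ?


Factor n: 214 = 2 × 107
φ(n) = n · ∏(1 - 1/p) over distinct primes p | n
φ(214) = 214 · (1 - 1/2) · (1 - 1/107) = 106

φ(214) = 106


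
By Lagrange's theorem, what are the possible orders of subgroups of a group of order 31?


Lagrange's theorem: |H| divides |G|
|G| = 31
Divisors of 31: 1, 31

Possible subgroup orders: {1, 31}


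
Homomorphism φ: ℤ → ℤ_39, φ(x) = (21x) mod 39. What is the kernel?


Kernel = preimage of identity
ker(φ) = {x ∈ ℤ : 21x ≡ 0 (mod 39)}. gcd(21,39) = 3, so 21x ≡ 0 (mod 39) ⟺ x ≡ 0 (mod 39/3 = 13). Hence ker(φ) = 13ℤ

ker(φ) = 13ℤ


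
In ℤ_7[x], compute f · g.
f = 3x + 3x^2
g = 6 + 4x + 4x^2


Expand and collect like terms; reduce coefficients mod 7:
x^0: 0·6 = 0 ≡ 0 (mod 7)
x^1: 0·4 + 3·6 = 18 ≡ 4 (mod 7)
x^2: 0·4 + 3·4 + 3·6 = 30 ≡ 2 (mod 7)
x^3: 3·4 + 3·4 = 24 ≡ 3 (mod 7)
x^4: 3·4 = 12 ≡ 5 (mod 7)
Result: 4x + 2x^2 + 3x^3 + 5x^4

f · g = 4x + 2x^2 + 3x^3 + 5x^4


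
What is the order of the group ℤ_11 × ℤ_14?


|A × B| = |A| · |B|
|ℤ_11 × ℤ_14| = 11 × 14 = 154

|ℤ_11 × ℤ_14| = 154


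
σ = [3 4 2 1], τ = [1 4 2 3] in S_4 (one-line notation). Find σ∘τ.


σ∘τ: apply τ first, then σ
1 →τ 1 →σ 3
2 →τ 4 →σ 1
3 →τ 2 →σ 4
4 →τ 3 →σ 2

σ∘τ = [3 1 4 2]


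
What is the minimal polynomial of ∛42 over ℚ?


∛42 satisfies x³ - 42 = 0, irreducible over ℚ (no rational root; 42 is not a perfect cube)

Minimal polynomial: x³ - 42


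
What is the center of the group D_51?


Z(G) = {g ∈ G | gx = xg for all x ∈ G}
For odd n, Z(D_n) = {e}: no nontrivial rotation commutes with all reflections

Z(D_51) = {e}


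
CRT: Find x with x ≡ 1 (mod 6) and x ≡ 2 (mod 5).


m₁ = 6, m₂ = 5, gcd = 1, so CRT applies. M = m₁·m₂ = 30
Let M₁ = M/m₁ = 5, M₂ = M/m₂ = 6
Find y₁ ≡ M₁⁻¹ (mod m₁): 5⁻¹ ≡ 5 (mod 6)
Find y₂ ≡ M₂⁻¹ (mod m₂): 6⁻¹ ≡ 1 (mod 5)
x = a₁·M₁·y₁ + a₂·M₂·y₂ = 1·5·5 + 2·6·1 = 37
Reduce mod 30: x ≡ 7
Check: 7 mod 6 = 1 ✓, 7 mod 5 = 2 ✓

x ≡ 7 (mod 30)


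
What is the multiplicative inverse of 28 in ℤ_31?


Use the extended Euclidean algorithm to write 1 = 28·s + 31·t; then s mod 31 is the inverse.
Euclidean algorithm:
  28 = 0·31 + 28
  31 = 1·28 + 3
  28 = 9·3 + 1
  3 = 3·1 + 0
gcd(28,31) = 1
Back-substitution gives: 28·(10) + 31·(-9) = 1
So 28⁻¹ ≡ 10 ≡ 10 (mod 31)
Check: 28 × 10 = 280 ≡ 1 (mod 31) ✓

28⁻¹ ≡ 10 (mod 31)


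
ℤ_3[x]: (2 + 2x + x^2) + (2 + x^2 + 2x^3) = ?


Add coefficients mod 3:
x^0: 2 + 2 = 1 (mod 3)
x^1: 2 + 0 = 2 (mod 3)
x^2: 1 + 1 = 2 (mod 3)
x^3: 0 + 2 = 2 (mod 3)
Result: 1 + 2x + 2x^2 + 2x^3

f + g = 1 + 2x + 2x^2 + 2x^3


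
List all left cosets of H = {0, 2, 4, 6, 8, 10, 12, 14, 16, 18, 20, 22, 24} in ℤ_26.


H = {0, 2, 4, 6, 8, 10, 12, 14, 16, 18, 20, 22, 24}, |H| = 13
Number of cosets = |G|/|H| = 26/13 = 2
0 + H = {0, 2, 4, 6, 8, 10, 12, 14, 16, 18, 20, 22, 24}
1 + H = {1, 3, 5, 7, 9, 11, 13, 15, 17, 19, 21, 23, 25}

Cosets: 0+H={0,2,4,6,8,10,12,14,16,18,20,22,24}; 1+H={1,3,5,7,9,11,13,15,17,19,21,23,25}


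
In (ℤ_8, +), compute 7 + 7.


Operation: addition mod 8
7 + 7 = (a + b) mod 8 with a = 7, b = 7

7 + 7 = 6


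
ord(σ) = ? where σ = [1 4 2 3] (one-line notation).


Cycle decomposition: (2 4 3)
Cycle lengths: 3
Order = lcm(3) = 3

ord(σ) = 3


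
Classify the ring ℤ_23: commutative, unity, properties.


ℤ_23 is a commutative ring with unity 1; 23 is prime, so ℤ_23 is a field (hence an integral domain)
Commutative: Yes
Integral domain: Yes
Has unity: Yes

ℤ_23: Commutative=Yes, Unity=Yes


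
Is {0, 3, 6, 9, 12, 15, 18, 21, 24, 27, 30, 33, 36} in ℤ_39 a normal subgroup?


H = {0, 3, 6, 9, 12, 15, 18, 21, 24, 27, 30, 33, 36} in ℤ_39
ℤ_39 is abelian; every subgroup of an abelian group is normal

Yes, normal subgroup


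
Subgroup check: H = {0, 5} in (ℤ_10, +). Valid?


Subgroup test for H = {0, 5} in (ℤ_10, +):
(1) 0 ∈ H? Yes
(2) Closure: for all a,b ∈ H, (a+b) mod 10 ∈ H? Yes
(3) Inverses: for all a ∈ H, -a mod 10 ∈ H? Yes

Yes, H is a subgroup of ℤ_10


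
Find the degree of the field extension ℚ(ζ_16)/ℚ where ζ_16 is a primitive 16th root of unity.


[ℚ(ζ_n):ℚ] = deg Φ_n(x) = φ(n). Here φ(16) = 8

[ℚ(ζ_16)/ℚ where ζ_16 is a primitive 16th root of unity] = 8


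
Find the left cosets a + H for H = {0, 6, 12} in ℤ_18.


H = {0, 6, 12}, |H| = 3
Number of cosets = |G|/|H| = 18/3 = 6
0 + H = {0, 6, 12}
1 + H = {1, 7, 13}
2 + H = {2, 8, 14}
3 + H = {3, 9, 15}
4 + H = {4, 10, 16}
5 + H = {5, 11, 17}

Cosets: 0+H={0,6,12}; 1+H={1,7,13}; 2+H={2,8,14}; 3+H={3,9,15}; 4+H={4,10,16}; 5+H={5,11,17}


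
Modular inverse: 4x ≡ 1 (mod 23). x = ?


Use the extended Euclidean algorithm to write 1 = 4·s + 23·t; then s mod 23 is the inverse.
Euclidean algorithm:
  4 = 0·23 + 4
  23 = 5·4 + 3
  4 = 1·3 + 1
  3 = 3·1 + 0
gcd(4,23) = 1
Back-substitution gives: 4·(6) + 23·(-1) = 1
So 4⁻¹ ≡ 6 ≡ 6 (mod 23)
Check: 4 × 6 = 24 ≡ 1 (mod 23) ✓

4⁻¹ ≡ 6 (mod 23)


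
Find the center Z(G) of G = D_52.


Z(G) = {g ∈ G | gx = xg for all x ∈ G}
For even n, Z(D_n) = {e, r^(n/2)}: the 180° rotation r^26 commutes with every reflection and rotation

Z(D_52) = {e, r^26}


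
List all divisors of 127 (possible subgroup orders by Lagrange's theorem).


Lagrange's theorem: |H| divides |G|
|G| = 127
Divisors of 127: 1, 127

Possible subgroup orders: {1, 127}


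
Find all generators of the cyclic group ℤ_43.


g generates ℤ_n iff gcd(g,n) = 1
Prime factors of 43: 43
Generators are g ∈ {1,...,42} not divisible by any of these primes.
Generators: {1, 2, 3, 4, 5, 6, 7, 8, 9, 10, 11, 12, 13, 14, 15, 16, 17, 18, 19, 20, 21, 22, 23, 24, 25, 26, 27, 28, 29, 30, 31, 32, 33, 34, 35, 36, 37, 38, 39, 40, 41, 42}
Number of generators = φ(43) = 42

Generators of ℤ_43 = {1, 2, 3, 4, 5, 6, 7, 8, 9, 10, 11, 12, 13, 14, 15, 16, 17, 18, 19, 20, 21, 22, 23, 24, 25, 26, 27, 28, 29, 30, 31, 32, 33, 34, 35, 36, 37, 38, 39, 40, 41, 42}


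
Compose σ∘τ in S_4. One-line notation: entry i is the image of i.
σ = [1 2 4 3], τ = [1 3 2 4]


σ∘τ: apply τ first, then σ
1 →τ 1 →σ 1
2 →τ 3 →σ 4
3 →τ 2 →σ 2
4 →τ 4 →σ 3

σ∘τ = [1 4 2 3]


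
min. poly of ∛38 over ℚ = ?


∛38 satisfies x³ - 38 = 0, irreducible over ℚ (no rational root; 38 is not a perfect cube)

Minimal polynomial: x³ - 38


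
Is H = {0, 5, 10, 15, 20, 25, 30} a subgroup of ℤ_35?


Subgroup test for H = {0, 5, 10, 15, 20, 25, 30} in (ℤ_35, +):
(1) 0 ∈ H? Yes
(2) Closure: for all a,b ∈ H, (a+b) mod 35 ∈ H? Yes
(3) Inverses: for all a ∈ H, -a mod 35 ∈ H? Yes

Yes, H is a subgroup of ℤ_35


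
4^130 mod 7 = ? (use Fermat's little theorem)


Fermat's little theorem: if p is prime and gcd(a,p)=1, then a^(p-1) ≡ 1 (mod p)
p = 7 is prime, gcd(4,7) = 1
Reduce exponent: 130 mod 6 = 4
So 4^130 ≡ 4^4 (mod 7)
4^4 mod 7 = 4

4^130 ≡ 4 (mod 7)


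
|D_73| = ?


|D_n| = 2n (n rotations and n reflections)
|D_73| = 2×73 = 146

|D_73| = 146


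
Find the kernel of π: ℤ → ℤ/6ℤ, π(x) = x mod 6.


Kernel = preimage of identity
ker(π) = multiples of 6 = 6ℤ

ker(π) = 6ℤ


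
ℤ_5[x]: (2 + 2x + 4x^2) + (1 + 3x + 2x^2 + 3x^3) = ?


Add coefficients mod 5:
x^0: 2 + 1 = 3 (mod 5)
x^1: 2 + 3 = 0 (mod 5)
x^2: 4 + 2 = 1 (mod 5)
x^3: 0 + 3 = 3 (mod 5)
Result: 3 + x^2 + 3x^3

f + g = 3 + x^2 + 3x^3


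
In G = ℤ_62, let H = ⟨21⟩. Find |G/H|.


|⟨21⟩| = n / gcd(21, 62) = 62 / 1 = 62
H is normal (ℤ_62 is abelian).
|G/H| = |G| / |H| = 62 / 62 = 1

|G/H| = 1


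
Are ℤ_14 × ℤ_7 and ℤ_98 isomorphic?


Comparing ℤ_14 × ℤ_7 and ℤ_98:
gcd(14,7) = 7 ≠ 1. Max element order in ℤ_14×ℤ_7 is lcm(14,7) = 14 < 98, so it has no element of order 98

No, ℤ_14 × ℤ_7 ≇ ℤ_98


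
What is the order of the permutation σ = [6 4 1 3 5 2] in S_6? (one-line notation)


Cycle decomposition: (1 6 2 4 3)
Cycle lengths: 5
Order = lcm(5) = 5

ord(σ) = 5


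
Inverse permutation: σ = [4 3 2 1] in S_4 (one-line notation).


To find σ⁻¹, swap domain and range:
σ(1) = 4 → σ⁻¹(4) = 1
σ(2) = 3 → σ⁻¹(3) = 2
σ(3) = 2 → σ⁻¹(2) = 3
σ(4) = 1 → σ⁻¹(1) = 4

σ⁻¹ = [4 3 2 1]


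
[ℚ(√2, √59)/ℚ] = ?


[ℚ(√2,√59):ℚ] = [ℚ(√2,√59):ℚ(√2)]·[ℚ(√2):ℚ] = 2·2 = 4

[ℚ(√2, √59)/ℚ] = 4


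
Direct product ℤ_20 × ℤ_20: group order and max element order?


|ℤ_20 × ℤ_20| = 20 × 20 = 400
Max element order = lcm(20,20) = 20
Cyclic? No (gcd=20)

|ℤ_20×ℤ_20| = 400, max element order = 20


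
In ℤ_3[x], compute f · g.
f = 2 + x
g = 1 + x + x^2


Expand and collect like terms; reduce coefficients mod 3:
x^0: 2·1 = 2 ≡ 2 (mod 3)
x^1: 2·1 + 1·1 = 3 ≡ 0 (mod 3)
x^2: 2·1 + 1·1 = 3 ≡ 0 (mod 3)
x^3: 1·1 = 1 ≡ 1 (mod 3)
Result: 2 + x^3

f · g = 2 + x^3


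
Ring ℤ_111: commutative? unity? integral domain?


ℤ_111 is a commutative ring with unity 1; 111 = 3×37 is composite, so 3·37 ≡ 0 gives zero divisors (not an integral domain)
Commutative: Yes
Integral domain: No
Has unity: Yes

ℤ_111: Commutative=Yes, Unity=Yes


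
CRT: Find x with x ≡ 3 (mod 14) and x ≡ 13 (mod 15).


m₁ = 14, m₂ = 15, gcd = 1, so CRT applies. M = m₁·m₂ = 210
Let M₁ = M/m₁ = 15, M₂ = M/m₂ = 14
Find y₁ ≡ M₁⁻¹ (mod m₁): 15⁻¹ ≡ 1 (mod 14)
Find y₂ ≡ M₂⁻¹ (mod m₂): 14⁻¹ ≡ 14 (mod 15)
x = a₁·M₁·y₁ + a₂·M₂·y₂ = 3·15·1 + 13·14·14 = 2593
Reduce mod 210: x ≡ 73
Check: 73 mod 14 = 3 ✓, 73 mod 15 = 13 ✓

x ≡ 73 (mod 210)


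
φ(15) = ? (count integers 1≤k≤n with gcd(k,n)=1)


φ(n) = count of k ∈ {1,...,n} with gcd(k,n)=1
Coprimes to 15: {1, 2, 4, 7, 8, 11, 13, 14}
Count: 8

φ(15) = 8


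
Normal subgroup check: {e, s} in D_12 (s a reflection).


H = {e, s} in D_12 (s a reflection)
r·s·r⁻¹ = sr⁻² ≠ s for n ≥ 3, so {e, s} is not closed under conjugation

No, not a normal subgroup


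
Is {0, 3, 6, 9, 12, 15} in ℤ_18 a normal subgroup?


H = {0, 3, 6, 9, 12, 15} in ℤ_18
ℤ_18 is abelian; every subgroup of an abelian group is normal

Yes, normal subgroup


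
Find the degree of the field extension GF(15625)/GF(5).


GF(15625) = GF(5^6), so the extension degree is 6

[GF(15625)/GF(5)] = 6


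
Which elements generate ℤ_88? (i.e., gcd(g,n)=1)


g generates ℤ_n iff gcd(g,n) = 1
Prime factors of 88: 2, 11
Generators are g ∈ {1,...,87} not divisible by any of these primes.
Generators: {1, 3, 5, 7, 9, 13, 15, 17, 19, 21, 23, 25, 27, 29, 31, 35, 37, 39, 41, 43, 45, 47, 49, 51, 53, 57, 59, 61, 63, 65, 67, 69, 71, 73, 75, 79, 81, 83, 85, 87}
Number of generators = φ(88) = 40

Generators of ℤ_88 = {1, 3, 5, 7, 9, 13, 15, 17, 19, 21, 23, 25, 27, 29, 31, 35, 37, 39, 41, 43, 45, 47, 49, 51, 53, 57, 59, 61, 63, 65, 67, 69, 71, 73, 75, 79, 81, 83, 85, 87}


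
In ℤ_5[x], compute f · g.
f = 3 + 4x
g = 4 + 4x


Expand and collect like terms; reduce coefficients mod 5:
x^0: 3·4 = 12 ≡ 2 (mod 5)
x^1: 3·4 + 4·4 = 28 ≡ 3 (mod 5)
x^2: 4·4 = 16 ≡ 1 (mod 5)
Result: 2 + 3x + x^2

f · g = 2 + 3x + x^2


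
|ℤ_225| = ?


ℤ_n has n elements.

|ℤ_225| = 225


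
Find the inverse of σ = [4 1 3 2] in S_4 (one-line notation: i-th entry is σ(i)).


To find σ⁻¹, swap domain and range:
σ(1) = 4 → σ⁻¹(4) = 1
σ(2) = 1 → σ⁻¹(1) = 2
σ(3) = 3 → σ⁻¹(3) = 3
σ(4) = 2 → σ⁻¹(2) = 4

σ⁻¹ = [2 4 3 1]


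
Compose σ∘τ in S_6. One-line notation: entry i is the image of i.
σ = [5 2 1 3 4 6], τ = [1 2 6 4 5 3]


σ∘τ: apply τ first, then σ
1 →τ 1 →σ 5
2 →τ 2 →σ 2
3 →τ 6 →σ 6
4 →τ 4 →σ 3
5 →τ 5 →σ 4
6 →τ 3 →σ 1

σ∘τ = [5 2 6 3 4 1]


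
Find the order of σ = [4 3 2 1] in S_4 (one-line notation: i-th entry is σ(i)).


Cycle decomposition: (1 4) (2 3)
Cycle lengths: 2, 2
Order = lcm(2, 2) = 2

ord(σ) = 2


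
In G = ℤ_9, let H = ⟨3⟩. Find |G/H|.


|⟨3⟩| = n / gcd(3, 9) = 9 / 3 = 3
H is normal (ℤ_9 is abelian).
|G/H| = |G| / |H| = 9 / 3 = 3

|G/H| = 3


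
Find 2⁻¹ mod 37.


Use the extended Euclidean algorithm to write 1 = 2·s + 37·t; then s mod 37 is the inverse.
Euclidean algorithm:
  2 = 0·37 + 2
  37 = 18·2 + 1
  2 = 2·1 + 0
gcd(2,37) = 1
Back-substitution gives: 2·(-18) + 37·(1) = 1
So 2⁻¹ ≡ -18 ≡ 19 (mod 37)
Check: 2 × 19 = 38 ≡ 1 (mod 37) ✓

2⁻¹ ≡ 19 (mod 37)


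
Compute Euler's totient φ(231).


Factor n: 231 = 3 × 7 × 11
φ(n) = n · ∏(1 - 1/p) over distinct primes p | n
φ(231) = 231 · (1 - 1/3) · (1 - 1/7) · (1 - 1/11) = 120

φ(231) = 120


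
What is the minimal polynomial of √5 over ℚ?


√5 satisfies x² - 5 = 0, irreducible over ℚ since 5 is squarefree

Minimal polynomial: x² - 5


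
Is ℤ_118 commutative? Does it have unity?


ℤ_118 is a commutative ring with unity 1; 118 = 2×59 is composite, so 2·59 ≡ 0 gives zero divisors (not an integral domain)
Commutative: Yes
Integral domain: No
Has unity: Yes

ℤ_118: Commutative=Yes, Unity=Yes


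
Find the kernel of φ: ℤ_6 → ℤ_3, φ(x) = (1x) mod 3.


Kernel = preimage of identity
ker(φ) = {x ∈ ℤ_6 : 1x ≡ 0 (mod 3)}. Since 3 | 6, φ is well-defined. The kernel is the cyclic subgroup ⟨3⟩ of ℤ_6 (order 2), i.e. {0, 3}

ker(φ) = {0, 3}


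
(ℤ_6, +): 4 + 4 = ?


Operation: addition mod 6
4 + 4 = (a + b) mod 6 with a = 4, b = 4

4 + 4 = 2


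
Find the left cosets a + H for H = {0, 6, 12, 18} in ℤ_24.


H = {0, 6, 12, 18}, |H| = 4
Number of cosets = |G|/|H| = 24/4 = 6
0 + H = {0, 6, 12, 18}
1 + H = {1, 7, 13, 19}
2 + H = {2, 8, 14, 20}
3 + H = {3, 9, 15, 21}
4 + H = {4, 10, 16, 22}
5 + H = {5, 11, 17, 23}

Cosets: 0+H={0,6,12,18}; 1+H={1,7,13,19}; 2+H={2,8,14,20}; 3+H={3,9,15,21}; 4+H={4,10,16,22}; 5+H={5,11,17,23}


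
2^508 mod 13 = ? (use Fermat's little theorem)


Fermat's little theorem: if p is prime and gcd(a,p)=1, then a^(p-1) ≡ 1 (mod p)
p = 13 is prime, gcd(2,13) = 1
Reduce exponent: 508 mod 12 = 4
So 2^508 ≡ 2^4 (mod 13)
2^4 mod 13 = 3

2^508 ≡ 3 (mod 13)


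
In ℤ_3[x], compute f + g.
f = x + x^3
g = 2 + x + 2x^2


Add coefficients mod 3:
x^0: 0 + 2 = 2 (mod 3)
x^1: 1 + 1 = 2 (mod 3)
x^2: 0 + 2 = 2 (mod 3)
x^3: 1 + 0 = 1 (mod 3)
Result: 2 + 2x + 2x^2 + x^3

f + g = 2 + 2x + 2x^2 + x^3


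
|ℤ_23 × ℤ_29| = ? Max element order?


|ℤ_23 × ℤ_29| = 23 × 29 = 667
Max element order = lcm(23,29) = 667
Cyclic? Yes (gcd=1)

|ℤ_23×ℤ_29| = 667, max element order = 667


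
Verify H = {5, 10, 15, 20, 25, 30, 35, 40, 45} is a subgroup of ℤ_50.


Subgroup test for H = {5, 10, 15, 20, 25, 30, 35, 40, 45} in (ℤ_50, +):
(1) 0 ∈ H? No
(2) Closure: for all a,b ∈ H, (a+b) mod 50 ∈ H? No  [counterexample: 5 + 45 = 0 ∉ H]
(3) Inverses: for all a ∈ H, -a mod 50 ∈ H? Yes

No, H is not a subgroup of ℤ_50


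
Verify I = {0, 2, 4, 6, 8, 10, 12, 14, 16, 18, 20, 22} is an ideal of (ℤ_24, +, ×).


Check ideal conditions for I = {0, 2, 4, 6, 8, 10, 12, 14, 16, 18, 20, 22} in ℤ_24:
(1) I is an additive subgroup? Yes
(2) For r ∈ ℤ_24 and a ∈ I: r·a ∈ I? Yes

Yes, I is an ideal of ℤ_24


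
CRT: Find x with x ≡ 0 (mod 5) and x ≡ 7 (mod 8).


m₁ = 5, m₂ = 8, gcd = 1, so CRT applies. M = m₁·m₂ = 40
Let M₁ = M/m₁ = 8, M₂ = M/m₂ = 5
Find y₁ ≡ M₁⁻¹ (mod m₁): 8⁻¹ ≡ 2 (mod 5)
Find y₂ ≡ M₂⁻¹ (mod m₂): 5⁻¹ ≡ 5 (mod 8)
x = a₁·M₁·y₁ + a₂·M₂·y₂ = 0·8·2 + 7·5·5 = 175
Reduce mod 40: x ≡ 15
Check: 15 mod 5 = 0 ✓, 15 mod 8 = 7 ✓

x ≡ 15 (mod 40)


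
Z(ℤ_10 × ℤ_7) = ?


Z(G) = {g ∈ G | gx = xg for all x ∈ G}
Direct product of abelian groups is abelian, so Z(G) = G

Z(ℤ_10 × ℤ_7) = ℤ_10 × ℤ_7


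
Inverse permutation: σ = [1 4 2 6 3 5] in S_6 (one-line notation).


To find σ⁻¹, swap domain and range:
σ(1) = 1 → σ⁻¹(1) = 1
σ(2) = 4 → σ⁻¹(4) = 2
σ(3) = 2 → σ⁻¹(2) = 3
σ(4) = 6 → σ⁻¹(6) = 4
σ(5) = 3 → σ⁻¹(3) = 5
σ(6) = 5 → σ⁻¹(5) = 6

σ⁻¹ = [1 3 5 2 6 4]


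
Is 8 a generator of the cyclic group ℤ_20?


g generates ℤ_n iff gcd(g, n) = 1
gcd(8, 20) = 4
Since gcd = 4 ≠ 1, ⟨8⟩ has order 5 < 20, so 8 is not a generator.

No, 8 does not generate ℤ_20


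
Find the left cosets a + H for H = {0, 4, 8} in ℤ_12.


H = {0, 4, 8}, |H| = 3
Number of cosets = |G|/|H| = 12/3 = 4
0 + H = {0, 4, 8}
1 + H = {1, 5, 9}
2 + H = {2, 6, 10}
3 + H = {3, 7, 11}

Cosets: 0+H={0,4,8}; 1+H={1,5,9}; 2+H={2,6,10}; 3+H={3,7,11}


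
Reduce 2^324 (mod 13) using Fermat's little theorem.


Fermat's little theorem: if p is prime and gcd(a,p)=1, then a^(p-1) ≡ 1 (mod p)
p = 13 is prime, gcd(2,13) = 1
Reduce exponent: 324 mod 12 = 0
So 2^324 ≡ 2^0 (mod 13)
2^0 = 1

2^324 ≡ 1 (mod 13)


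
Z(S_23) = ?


Z(G) = {g ∈ G | gx = xg for all x ∈ G}
S_n is non-abelian for n ≥ 3; Z(S_23) is trivial

Z(S_23) = {e}


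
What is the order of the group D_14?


|D_n| = 2n (n rotations and n reflections)
|D_14| = 2×14 = 28

|D_14| = 28


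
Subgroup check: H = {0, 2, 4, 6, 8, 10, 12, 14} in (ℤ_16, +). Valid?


Subgroup test for H = {0, 2, 4, 6, 8, 10, 12, 14} in (ℤ_16, +):
(1) 0 ∈ H? Yes
(2) Closure: for all a,b ∈ H, (a+b) mod 16 ∈ H? Yes
(3) Inverses: for all a ∈ H, -a mod 16 ∈ H? Yes

Yes, H is a subgroup of ℤ_16


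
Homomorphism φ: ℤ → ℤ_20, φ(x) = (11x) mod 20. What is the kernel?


Kernel = preimage of identity
ker(φ) = {x ∈ ℤ : 11x ≡ 0 (mod 20)}. gcd(11,20) = 1, so 11x ≡ 0 (mod 20) ⟺ x ≡ 0 (mod 20/1 = 20). Hence ker(φ) = 20ℤ

ker(φ) = 20ℤ


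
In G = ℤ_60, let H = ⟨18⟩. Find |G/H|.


|⟨18⟩| = n / gcd(18, 60) = 60 / 6 = 10
H is normal (ℤ_60 is abelian).
|G/H| = |G| / |H| = 60 / 10 = 6

|G/H| = 6


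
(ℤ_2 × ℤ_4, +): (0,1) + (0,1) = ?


Operation: componentwise addition mod (2, 4)
(0,1) + (0,1) = ((a₁+b₁) mod 2, (a₂+b₂) mod 4) with a = (0,1), b = (0,1)

(0,1) + (0,1) = (0,2)


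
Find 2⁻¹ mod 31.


Use the extended Euclidean algorithm to write 1 = 2·s + 31·t; then s mod 31 is the inverse.
Euclidean algorithm:
  2 = 0·31 + 2
  31 = 15·2 + 1
  2 = 2·1 + 0
gcd(2,31) = 1
Back-substitution gives: 2·(-15) + 31·(1) = 1
So 2⁻¹ ≡ -15 ≡ 16 (mod 31)
Check: 2 × 16 = 32 ≡ 1 (mod 31) ✓

2⁻¹ ≡ 16 (mod 31)


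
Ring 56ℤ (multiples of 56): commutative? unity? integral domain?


56ℤ is a commutative ring under +,× but has no multiplicative identity (1 ∉ 56ℤ); it has no zero divisors, but without unity it is not an integral domain
Commutative: Yes
Integral domain: No
Has unity: No

56ℤ (multiples of 56): Commutative=Yes, Unity=No


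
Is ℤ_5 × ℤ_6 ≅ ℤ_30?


Comparing ℤ_5 × ℤ_6 and ℤ_30:
gcd(5,6) = 1, so ℤ_5 × ℤ_6 ≅ ℤ_30 (CRT)

Yes, ℤ_5 × ℤ_6 ≅ ℤ_30


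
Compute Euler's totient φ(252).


Factor n: 252 = 2^2 × 3^2 × 7
φ(n) = n · ∏(1 - 1/p) over distinct primes p | n
φ(252) = 252 · (1 - 1/2) · (1 - 1/3) · (1 - 1/7) = 72

φ(252) = 72


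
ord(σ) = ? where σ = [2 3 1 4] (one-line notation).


Cycle decomposition: (1 2 3)
Cycle lengths: 3
Order = lcm(3) = 3

ord(σ) = 3


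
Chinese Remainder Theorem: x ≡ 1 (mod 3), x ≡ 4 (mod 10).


m₁ = 3, m₂ = 10, gcd = 1, so CRT applies. M = m₁·m₂ = 30
Let M₁ = M/m₁ = 10, M₂ = M/m₂ = 3
Find y₁ ≡ M₁⁻¹ (mod m₁): 10⁻¹ ≡ 1 (mod 3)
Find y₂ ≡ M₂⁻¹ (mod m₂): 3⁻¹ ≡ 7 (mod 10)
x = a₁·M₁·y₁ + a₂·M₂·y₂ = 1·10·1 + 4·3·7 = 94
Reduce mod 30: x ≡ 4
Check: 4 mod 3 = 1 ✓, 4 mod 10 = 4 ✓

x ≡ 4 (mod 30)


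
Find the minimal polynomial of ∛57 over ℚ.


∛57 satisfies x³ - 57 = 0, irreducible over ℚ (no rational root; 57 is not a perfect cube)

Minimal polynomial: x³ - 57


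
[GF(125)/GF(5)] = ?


GF(125) = GF(5^3), so the extension degree is 3

[GF(125)/GF(5)] = 3


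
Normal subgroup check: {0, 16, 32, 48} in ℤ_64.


H = {0, 16, 32, 48} in ℤ_64
ℤ_64 is abelian; every subgroup of an abelian group is normal

Yes, normal subgroup


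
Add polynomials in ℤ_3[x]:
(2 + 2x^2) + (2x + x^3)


Add coefficients mod 3:
x^0: 2 + 0 = 2 (mod 3)
x^1: 0 + 2 = 2 (mod 3)
x^2: 2 + 0 = 2 (mod 3)
x^3: 0 + 1 = 1 (mod 3)
Result: 2 + 2x + 2x^2 + x^3

f + g = 2 + 2x + 2x^2 + x^3


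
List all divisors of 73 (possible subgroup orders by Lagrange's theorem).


Lagrange's theorem: |H| divides |G|
|G| = 73
Divisors of 73: 1, 73

Possible subgroup orders: {1, 73}


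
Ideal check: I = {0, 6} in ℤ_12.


Check ideal conditions for I = {0, 6} in ℤ_12:
(1) I is an additive subgroup? Yes
(2) For r ∈ ℤ_12 and a ∈ I: r·a ∈ I? Yes

Yes, I is an ideal of ℤ_12


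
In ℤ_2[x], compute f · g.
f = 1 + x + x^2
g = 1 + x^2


Expand and collect like terms; reduce coefficients mod 2:
x^0: 1·1 = 1 ≡ 1 (mod 2)
x^1: 1·0 + 1·1 = 1 ≡ 1 (mod 2)
x^2: 1·1 + 1·0 + 1·1 = 2 ≡ 0 (mod 2)
x^3: 1·1 + 1·0 = 1 ≡ 1 (mod 2)
x^4: 1·1 = 1 ≡ 1 (mod 2)
Result: 1 + x + x^3 + x^4

f · g = 1 + x + x^3 + x^4


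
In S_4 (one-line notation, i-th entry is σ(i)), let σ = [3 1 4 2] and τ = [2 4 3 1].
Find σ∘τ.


σ∘τ: apply τ first, then σ
1 →τ 2 →σ 1
2 →τ 4 →σ 2
3 →τ 3 →σ 4
4 →τ 1 →σ 3

σ∘τ = [1 2 4 3]


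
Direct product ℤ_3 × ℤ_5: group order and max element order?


|ℤ_3 × ℤ_5| = 3 × 5 = 15
Max element order = lcm(3,5) = 15
Cyclic? Yes (gcd=1)

|ℤ_3×ℤ_5| = 15, max element order = 15


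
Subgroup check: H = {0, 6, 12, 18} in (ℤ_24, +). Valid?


Subgroup test for H = {0, 6, 12, 18} in (ℤ_24, +):
(1) 0 ∈ H? Yes
(2) Closure: for all a,b ∈ H, (a+b) mod 24 ∈ H? Yes
(3) Inverses: for all a ∈ H, -a mod 24 ∈ H? Yes

Yes, H is a subgroup of ℤ_24


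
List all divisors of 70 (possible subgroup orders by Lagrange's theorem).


Lagrange's theorem: |H| divides |G|
|G| = 70
Divisors of 70: 1, 2, 5, 7, 10, 14, 35, 70

Possible subgroup orders: {1, 2, 5, 7, 10, 14, 35, 70}


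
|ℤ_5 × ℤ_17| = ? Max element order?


|ℤ_5 × ℤ_17| = 5 × 17 = 85
Max element order = lcm(5,17) = 85
Cyclic? Yes (gcd=1)

|ℤ_5×ℤ_17| = 85, max element order = 85


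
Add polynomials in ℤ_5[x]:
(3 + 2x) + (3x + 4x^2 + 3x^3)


Add coefficients mod 5:
x^0: 3 + 0 = 3 (mod 5)
x^1: 2 + 3 = 0 (mod 5)
x^2: 0 + 4 = 4 (mod 5)
x^3: 0 + 3 = 3 (mod 5)
Result: 3 + 4x^2 + 3x^3

f + g = 3 + 4x^2 + 3x^3


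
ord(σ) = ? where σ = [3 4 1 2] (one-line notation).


Cycle decomposition: (1 3) (2 4)
Cycle lengths: 2, 2
Order = lcm(2, 2) = 2

ord(σ) = 2


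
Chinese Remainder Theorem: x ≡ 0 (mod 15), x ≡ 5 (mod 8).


m₁ = 15, m₂ = 8, gcd = 1, so CRT applies. M = m₁·m₂ = 120
Let M₁ = M/m₁ = 8, M₂ = M/m₂ = 15
Find y₁ ≡ M₁⁻¹ (mod m₁): 8⁻¹ ≡ 2 (mod 15)
Find y₂ ≡ M₂⁻¹ (mod m₂): 15⁻¹ ≡ 7 (mod 8)
x = a₁·M₁·y₁ + a₂·M₂·y₂ = 0·8·2 + 5·15·7 = 525
Reduce mod 120: x ≡ 45
Check: 45 mod 15 = 0 ✓, 45 mod 8 = 5 ✓

x ≡ 45 (mod 120)


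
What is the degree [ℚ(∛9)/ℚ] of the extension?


∛9 has minimal polynomial x³ - 9 (irreducible over ℚ since 9 is not a perfect cube)

[ℚ(∛9)/ℚ] = 3


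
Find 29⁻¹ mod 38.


Use the extended Euclidean algorithm to write 1 = 29·s + 38·t; then s mod 38 is the inverse.
Euclidean algorithm:
  29 = 0·38 + 29
  38 = 1·29 + 9
  29 = 3·9 + 2
  9 = 4·2 + 1
  2 = 2·1 + 0
gcd(29,38) = 1
Back-substitution gives: 29·(-17) + 38·(13) = 1
So 29⁻¹ ≡ -17 ≡ 21 (mod 38)
Check: 29 × 21 = 609 ≡ 1 (mod 38) ✓

29⁻¹ ≡ 21 (mod 38)


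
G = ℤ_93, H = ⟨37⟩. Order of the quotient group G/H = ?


|⟨37⟩| = n / gcd(37, 93) = 93 / 1 = 93
H is normal (ℤ_93 is abelian).
|G/H| = |G| / |H| = 93 / 93 = 1

|G/H| = 1


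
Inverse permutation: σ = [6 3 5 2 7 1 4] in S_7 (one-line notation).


To find σ⁻¹, swap domain and range:
σ(1) = 6 → σ⁻¹(6) = 1
σ(2) = 3 → σ⁻¹(3) = 2
σ(3) = 5 → σ⁻¹(5) = 3
σ(4) = 2 → σ⁻¹(2) = 4
σ(5) = 7 → σ⁻¹(7) = 5
σ(6) = 1 → σ⁻¹(1) = 6
σ(7) = 4 → σ⁻¹(4) = 7

σ⁻¹ = [6 4 2 7 3 1 5]


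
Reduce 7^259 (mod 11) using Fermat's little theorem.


Fermat's little theorem: if p is prime and gcd(a,p)=1, then a^(p-1) ≡ 1 (mod p)
p = 11 is prime, gcd(7,11) = 1
Reduce exponent: 259 mod 10 = 9
So 7^259 ≡ 7^9 (mod 11)
7^9 mod 11 = 8

7^259 ≡ 8 (mod 11)


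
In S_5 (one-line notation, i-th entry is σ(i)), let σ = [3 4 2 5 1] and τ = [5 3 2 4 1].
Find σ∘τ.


σ∘τ: apply τ first, then σ
1 →τ 5 →σ 1
2 →τ 3 →σ 2
3 →τ 2 →σ 4
4 →τ 4 →σ 5
5 →τ 1 →σ 3

σ∘τ = [1 2 4 5 3]


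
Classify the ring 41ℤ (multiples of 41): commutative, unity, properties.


41ℤ is a commutative ring under +,× but has no multiplicative identity (1 ∉ 41ℤ); it has no zero divisors, but without unity it is not an integral domain
Commutative: Yes
Integral domain: No
Has unity: No

41ℤ (multiples of 41): Commutative=Yes, Unity=No


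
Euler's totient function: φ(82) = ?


Factor n: 82 = 2 × 41
φ(n) = n · ∏(1 - 1/p) over distinct primes p | n
φ(82) = 82 · (1 - 1/2) · (1 - 1/41) = 40

φ(82) = 40


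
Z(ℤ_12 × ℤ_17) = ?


Z(G) = {g ∈ G | gx = xg for all x ∈ G}
Direct product of abelian groups is abelian, so Z(G) = G

Z(ℤ_12 × ℤ_17) = ℤ_12 × ℤ_17


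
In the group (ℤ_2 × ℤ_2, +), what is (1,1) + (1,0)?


Operation: componentwise addition mod (2, 2)
(1,1) + (1,0) = ((a₁+b₁) mod 2, (a₂+b₂) mod 2) with a = (1,1), b = (1,0)

(1,1) + (1,0) = (0,1)


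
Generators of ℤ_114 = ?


g generates ℤ_n iff gcd(g,n) = 1
Prime factors of 114: 2, 3, 19
Generators are g ∈ {1,...,113} not divisible by any of these primes.
Generators: {1, 5, 7, 11, 13, 17, 23, 25, 29, 31, 35, 37, 41, 43, 47, 49, 53, 55, 59, 61, 65, 67, 71, 73, 77, 79, 83, 85, 89, 91, 97, 101, 103, 107, 109, 113}
Number of generators = φ(114) = 36

Generators of ℤ_114 = {1, 5, 7, 11, 13, 17, 23, 25, 29, 31, 35, 37, 41, 43, 47, 49, 53, 55, 59, 61, 65, 67, 71, 73, 77, 79, 83, 85, 89, 91, 97, 101, 103, 107, 109, 113}


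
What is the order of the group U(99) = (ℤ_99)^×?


U(n) is the group of units mod n; |U(n)| = φ(n)
|U(99)| = φ(99) = 60

|U(99) = (ℤ_99)^×| = 60


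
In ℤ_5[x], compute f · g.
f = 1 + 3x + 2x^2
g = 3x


Expand and collect like terms; reduce coefficients mod 5:
x^0: 1·0 = 0 ≡ 0 (mod 5)
x^1: 1·3 + 3·0 = 3 ≡ 3 (mod 5)
x^2: 3·3 + 2·0 = 9 ≡ 4 (mod 5)
x^3: 2·3 = 6 ≡ 1 (mod 5)
Result: 3x + 4x^2 + x^3

f · g = 3x + 4x^2 + x^3


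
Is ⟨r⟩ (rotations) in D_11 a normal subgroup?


H = ⟨r⟩ (rotations) in D_11
The rotation subgroup ⟨r⟩ has index 2 in D_11, so it is normal

Yes, normal subgroup


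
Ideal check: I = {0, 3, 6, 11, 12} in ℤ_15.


Check ideal conditions for I = {0, 3, 6, 11, 12} in ℤ_15:
(1) I is an additive subgroup? No
(2) For r ∈ ℤ_15 and a ∈ I: r·a ∈ I? No  [counterexample: r=2, a=11, r·a mod 15 = 7 ∉ I]

No, I is not an ideal of ℤ_15


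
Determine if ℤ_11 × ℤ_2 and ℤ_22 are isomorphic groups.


Comparing ℤ_11 × ℤ_2 and ℤ_22:
gcd(11,2) = 1, so ℤ_11 × ℤ_2 ≅ ℤ_22 (CRT)

Yes, ℤ_11 × ℤ_2 ≅ ℤ_22


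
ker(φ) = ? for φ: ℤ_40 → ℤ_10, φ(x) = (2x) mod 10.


Kernel = preimage of identity
ker(φ) = {x ∈ ℤ_40 : 2x ≡ 0 (mod 10)}. Since 10 | 40, φ is well-defined. The kernel is the cyclic subgroup ⟨5⟩ of ℤ_40 (order 8), i.e. {0, 5, 10, 15, 20, 25, 30, 35}

ker(φ) = {0, 5, 10, 15, 20, 25, 30, 35}


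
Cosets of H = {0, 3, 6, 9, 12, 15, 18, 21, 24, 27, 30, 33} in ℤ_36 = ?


H = {0, 3, 6, 9, 12, 15, 18, 21, 24, 27, 30, 33}, |H| = 12
Number of cosets = |G|/|H| = 36/12 = 3
0 + H = {0, 3, 6, 9, 12, 15, 18, 21, 24, 27, 30, 33}
1 + H = {1, 4, 7, 10, 13, 16, 19, 22, 25, 28, 31, 34}
2 + H = {2, 5, 8, 11, 14, 17, 20, 23, 26, 29, 32, 35}

Cosets: 0+H={0,3,6,9,12,15,18,21,24,27,30,33}; 1+H={1,4,7,10,13,16,19,22,25,28,31,34}; 2+H={2,5,8,11,14,17,20,23,26,29,32,35}


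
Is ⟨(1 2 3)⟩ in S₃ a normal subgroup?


H = ⟨(1 2 3)⟩ in S₃
⟨(1 2 3)⟩ has order 3 and index 2 in S₃; index-2 subgroups are normal

Yes, normal subgroup


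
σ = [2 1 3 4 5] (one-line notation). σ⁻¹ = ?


To find σ⁻¹, swap domain and range:
σ(1) = 2 → σ⁻¹(2) = 1
σ(2) = 1 → σ⁻¹(1) = 2
σ(3) = 3 → σ⁻¹(3) = 3
σ(4) = 4 → σ⁻¹(4) = 4
σ(5) = 5 → σ⁻¹(5) = 5

σ⁻¹ = [2 1 3 4 5]


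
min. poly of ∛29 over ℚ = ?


∛29 satisfies x³ - 29 = 0, irreducible over ℚ (no rational root; 29 is not a perfect cube)

Minimal polynomial: x³ - 29


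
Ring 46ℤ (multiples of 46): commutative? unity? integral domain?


46ℤ is a commutative ring under +,× but has no multiplicative identity (1 ∉ 46ℤ); it has no zero divisors, but without unity it is not an integral domain
Commutative: Yes
Integral domain: No
Has unity: No

46ℤ (multiples of 46): Commutative=Yes, Unity=No


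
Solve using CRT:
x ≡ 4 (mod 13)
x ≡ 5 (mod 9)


m₁ = 13, m₂ = 9, gcd = 1, so CRT applies. M = m₁·m₂ = 117
Let M₁ = M/m₁ = 9, M₂ = M/m₂ = 13
Find y₁ ≡ M₁⁻¹ (mod m₁): 9⁻¹ ≡ 3 (mod 13)
Find y₂ ≡ M₂⁻¹ (mod m₂): 13⁻¹ ≡ 7 (mod 9)
x = a₁·M₁·y₁ + a₂·M₂·y₂ = 4·9·3 + 5·13·7 = 563
Reduce mod 117: x ≡ 95
Check: 95 mod 13 = 4 ✓, 95 mod 9 = 5 ✓

x ≡ 95 (mod 117)
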